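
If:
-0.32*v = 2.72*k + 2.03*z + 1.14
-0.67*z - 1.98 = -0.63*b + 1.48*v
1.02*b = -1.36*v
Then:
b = 0.385057471264368*z + 1.13793103448276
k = -0.712347870182556*z - 0.318711967545639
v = -0.288793103448276*z - 0.853448275862069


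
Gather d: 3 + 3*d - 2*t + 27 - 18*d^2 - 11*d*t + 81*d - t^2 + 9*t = -18*d^2 + d*(84 - 11*t) - t^2 + 7*t + 30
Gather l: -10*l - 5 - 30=-10*l - 35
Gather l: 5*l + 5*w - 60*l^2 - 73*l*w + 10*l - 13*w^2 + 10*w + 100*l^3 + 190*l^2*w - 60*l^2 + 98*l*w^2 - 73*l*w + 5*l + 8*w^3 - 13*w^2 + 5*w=100*l^3 + l^2*(190*w - 120) + l*(98*w^2 - 146*w + 20) + 8*w^3 - 26*w^2 + 20*w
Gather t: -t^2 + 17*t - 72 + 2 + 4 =-t^2 + 17*t - 66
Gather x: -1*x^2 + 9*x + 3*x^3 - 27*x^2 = 3*x^3 - 28*x^2 + 9*x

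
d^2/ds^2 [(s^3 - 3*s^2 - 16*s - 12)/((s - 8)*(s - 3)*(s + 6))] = 4*(s^6 + 39*s^5 - 537*s^4 + 2773*s^3 - 5094*s^2 + 12636*s - 94392)/(s^9 - 15*s^8 - 51*s^7 + 1567*s^6 - 2178*s^5 - 51948*s^4 + 169560*s^3 + 451008*s^2 - 2612736*s + 2985984)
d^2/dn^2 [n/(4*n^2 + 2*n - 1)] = 4*(8*n^3 + 6*n + 1)/(64*n^6 + 96*n^5 - 40*n^3 + 6*n - 1)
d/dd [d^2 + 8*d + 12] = 2*d + 8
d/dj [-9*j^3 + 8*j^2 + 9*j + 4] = -27*j^2 + 16*j + 9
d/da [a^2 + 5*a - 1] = 2*a + 5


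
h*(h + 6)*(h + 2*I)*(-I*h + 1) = -I*h^4 + 3*h^3 - 6*I*h^3 + 18*h^2 + 2*I*h^2 + 12*I*h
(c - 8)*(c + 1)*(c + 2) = c^3 - 5*c^2 - 22*c - 16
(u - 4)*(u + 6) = u^2 + 2*u - 24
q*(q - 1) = q^2 - q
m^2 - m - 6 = (m - 3)*(m + 2)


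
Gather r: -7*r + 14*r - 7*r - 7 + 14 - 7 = 0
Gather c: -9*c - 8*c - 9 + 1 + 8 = -17*c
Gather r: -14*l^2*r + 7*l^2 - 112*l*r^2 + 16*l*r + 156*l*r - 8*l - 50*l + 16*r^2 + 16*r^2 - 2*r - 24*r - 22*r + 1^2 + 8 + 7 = 7*l^2 - 58*l + r^2*(32 - 112*l) + r*(-14*l^2 + 172*l - 48) + 16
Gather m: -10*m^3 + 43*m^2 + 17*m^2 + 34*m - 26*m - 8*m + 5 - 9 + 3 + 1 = -10*m^3 + 60*m^2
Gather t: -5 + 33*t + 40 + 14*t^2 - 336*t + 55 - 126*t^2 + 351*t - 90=-112*t^2 + 48*t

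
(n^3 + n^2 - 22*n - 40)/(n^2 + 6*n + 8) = n - 5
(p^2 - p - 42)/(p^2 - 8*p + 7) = (p + 6)/(p - 1)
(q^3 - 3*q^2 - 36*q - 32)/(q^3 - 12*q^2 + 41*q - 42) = (q^3 - 3*q^2 - 36*q - 32)/(q^3 - 12*q^2 + 41*q - 42)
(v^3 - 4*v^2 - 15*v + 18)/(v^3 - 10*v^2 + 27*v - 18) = (v + 3)/(v - 3)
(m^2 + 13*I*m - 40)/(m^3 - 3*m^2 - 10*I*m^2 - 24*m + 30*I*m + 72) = (m^2 + 13*I*m - 40)/(m^3 + m^2*(-3 - 10*I) + m*(-24 + 30*I) + 72)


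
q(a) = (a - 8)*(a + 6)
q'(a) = 2*a - 2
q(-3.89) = -25.09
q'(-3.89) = -9.78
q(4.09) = -39.45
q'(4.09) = 6.18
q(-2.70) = -35.31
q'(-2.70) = -7.40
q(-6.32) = 4.58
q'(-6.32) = -14.64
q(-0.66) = -46.24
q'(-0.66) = -3.32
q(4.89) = -33.87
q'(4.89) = 7.78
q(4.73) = -35.09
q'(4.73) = 7.46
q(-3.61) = -27.75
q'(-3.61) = -9.22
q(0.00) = -48.00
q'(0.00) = -2.00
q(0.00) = -48.00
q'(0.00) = -2.00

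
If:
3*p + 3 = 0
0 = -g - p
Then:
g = 1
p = -1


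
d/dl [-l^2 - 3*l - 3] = -2*l - 3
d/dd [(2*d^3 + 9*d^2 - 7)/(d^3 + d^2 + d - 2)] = (-7*d^4 + 4*d^3 + 18*d^2 - 22*d + 7)/(d^6 + 2*d^5 + 3*d^4 - 2*d^3 - 3*d^2 - 4*d + 4)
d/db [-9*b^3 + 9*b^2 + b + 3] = -27*b^2 + 18*b + 1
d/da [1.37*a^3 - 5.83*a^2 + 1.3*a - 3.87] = 4.11*a^2 - 11.66*a + 1.3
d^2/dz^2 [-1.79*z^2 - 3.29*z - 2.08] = -3.58000000000000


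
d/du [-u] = -1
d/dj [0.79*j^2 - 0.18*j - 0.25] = 1.58*j - 0.18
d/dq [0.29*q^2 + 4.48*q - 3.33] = 0.58*q + 4.48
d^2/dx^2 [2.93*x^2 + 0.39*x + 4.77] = 5.86000000000000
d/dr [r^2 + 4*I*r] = 2*r + 4*I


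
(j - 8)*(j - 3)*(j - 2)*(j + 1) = j^4 - 12*j^3 + 33*j^2 - 2*j - 48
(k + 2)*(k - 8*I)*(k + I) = k^3 + 2*k^2 - 7*I*k^2 + 8*k - 14*I*k + 16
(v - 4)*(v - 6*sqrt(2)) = v^2 - 6*sqrt(2)*v - 4*v + 24*sqrt(2)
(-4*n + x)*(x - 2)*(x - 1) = -4*n*x^2 + 12*n*x - 8*n + x^3 - 3*x^2 + 2*x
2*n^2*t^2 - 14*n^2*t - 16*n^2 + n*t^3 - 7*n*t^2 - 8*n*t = (2*n + t)*(t - 8)*(n*t + n)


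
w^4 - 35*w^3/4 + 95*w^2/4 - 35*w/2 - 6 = (w - 4)*(w - 3)*(w - 2)*(w + 1/4)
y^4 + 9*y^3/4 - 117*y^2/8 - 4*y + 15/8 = (y - 3)*(y - 1/4)*(y + 1/2)*(y + 5)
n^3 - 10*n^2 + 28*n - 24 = (n - 6)*(n - 2)^2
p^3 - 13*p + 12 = (p - 3)*(p - 1)*(p + 4)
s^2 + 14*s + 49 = (s + 7)^2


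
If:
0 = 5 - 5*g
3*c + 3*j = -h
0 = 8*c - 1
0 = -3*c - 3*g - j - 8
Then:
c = 1/8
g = 1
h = 135/4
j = -91/8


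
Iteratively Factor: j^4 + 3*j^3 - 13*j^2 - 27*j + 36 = (j - 3)*(j^3 + 6*j^2 + 5*j - 12) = (j - 3)*(j - 1)*(j^2 + 7*j + 12) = (j - 3)*(j - 1)*(j + 3)*(j + 4)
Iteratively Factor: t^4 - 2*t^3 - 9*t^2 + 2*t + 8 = (t + 2)*(t^3 - 4*t^2 - t + 4) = (t + 1)*(t + 2)*(t^2 - 5*t + 4) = (t - 1)*(t + 1)*(t + 2)*(t - 4)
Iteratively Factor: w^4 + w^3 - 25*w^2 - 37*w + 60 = (w + 4)*(w^3 - 3*w^2 - 13*w + 15) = (w - 5)*(w + 4)*(w^2 + 2*w - 3) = (w - 5)*(w + 3)*(w + 4)*(w - 1)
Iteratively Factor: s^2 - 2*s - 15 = (s - 5)*(s + 3)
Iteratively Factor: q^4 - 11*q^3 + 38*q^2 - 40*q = (q - 5)*(q^3 - 6*q^2 + 8*q) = (q - 5)*(q - 2)*(q^2 - 4*q) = q*(q - 5)*(q - 2)*(q - 4)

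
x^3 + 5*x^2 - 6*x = x*(x - 1)*(x + 6)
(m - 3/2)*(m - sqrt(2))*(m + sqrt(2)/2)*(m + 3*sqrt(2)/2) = m^4 - 3*m^3/2 + sqrt(2)*m^3 - 5*m^2/2 - 3*sqrt(2)*m^2/2 - 3*sqrt(2)*m/2 + 15*m/4 + 9*sqrt(2)/4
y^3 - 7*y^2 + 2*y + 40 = (y - 5)*(y - 4)*(y + 2)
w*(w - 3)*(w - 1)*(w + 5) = w^4 + w^3 - 17*w^2 + 15*w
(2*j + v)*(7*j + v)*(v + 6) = 14*j^2*v + 84*j^2 + 9*j*v^2 + 54*j*v + v^3 + 6*v^2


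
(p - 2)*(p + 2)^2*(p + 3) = p^4 + 5*p^3 + 2*p^2 - 20*p - 24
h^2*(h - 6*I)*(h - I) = h^4 - 7*I*h^3 - 6*h^2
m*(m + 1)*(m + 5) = m^3 + 6*m^2 + 5*m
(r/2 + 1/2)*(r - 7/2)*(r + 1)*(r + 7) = r^4/2 + 11*r^3/4 - 33*r^2/4 - 91*r/4 - 49/4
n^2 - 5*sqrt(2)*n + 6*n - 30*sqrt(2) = (n + 6)*(n - 5*sqrt(2))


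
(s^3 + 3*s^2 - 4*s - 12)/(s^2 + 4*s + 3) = (s^2 - 4)/(s + 1)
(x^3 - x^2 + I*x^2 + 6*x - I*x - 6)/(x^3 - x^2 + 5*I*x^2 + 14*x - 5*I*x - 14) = (x + 3*I)/(x + 7*I)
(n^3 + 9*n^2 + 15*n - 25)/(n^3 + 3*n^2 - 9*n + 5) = (n + 5)/(n - 1)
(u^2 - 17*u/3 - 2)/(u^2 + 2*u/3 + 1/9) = 3*(u - 6)/(3*u + 1)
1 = 1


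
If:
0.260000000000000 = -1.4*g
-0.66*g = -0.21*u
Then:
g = -0.19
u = -0.58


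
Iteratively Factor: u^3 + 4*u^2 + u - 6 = (u - 1)*(u^2 + 5*u + 6) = (u - 1)*(u + 2)*(u + 3)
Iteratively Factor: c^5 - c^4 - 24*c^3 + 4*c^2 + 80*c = (c + 2)*(c^4 - 3*c^3 - 18*c^2 + 40*c) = c*(c + 2)*(c^3 - 3*c^2 - 18*c + 40) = c*(c + 2)*(c + 4)*(c^2 - 7*c + 10) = c*(c - 5)*(c + 2)*(c + 4)*(c - 2)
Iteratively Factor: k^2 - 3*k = (k - 3)*(k)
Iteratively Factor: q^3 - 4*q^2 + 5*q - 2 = (q - 1)*(q^2 - 3*q + 2) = (q - 1)^2*(q - 2)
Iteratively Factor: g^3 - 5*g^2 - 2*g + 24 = (g - 3)*(g^2 - 2*g - 8) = (g - 4)*(g - 3)*(g + 2)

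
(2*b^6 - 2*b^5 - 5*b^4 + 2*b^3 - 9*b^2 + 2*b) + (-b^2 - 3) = 2*b^6 - 2*b^5 - 5*b^4 + 2*b^3 - 10*b^2 + 2*b - 3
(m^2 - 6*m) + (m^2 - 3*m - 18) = 2*m^2 - 9*m - 18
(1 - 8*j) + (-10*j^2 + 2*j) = -10*j^2 - 6*j + 1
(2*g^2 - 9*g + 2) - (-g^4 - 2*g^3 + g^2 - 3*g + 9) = g^4 + 2*g^3 + g^2 - 6*g - 7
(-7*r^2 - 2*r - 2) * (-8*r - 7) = 56*r^3 + 65*r^2 + 30*r + 14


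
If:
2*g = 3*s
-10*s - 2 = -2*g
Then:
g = -3/7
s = -2/7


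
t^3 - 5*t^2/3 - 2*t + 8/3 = (t - 2)*(t - 1)*(t + 4/3)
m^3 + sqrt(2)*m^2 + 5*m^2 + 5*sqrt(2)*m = m*(m + 5)*(m + sqrt(2))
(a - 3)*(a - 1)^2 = a^3 - 5*a^2 + 7*a - 3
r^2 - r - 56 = (r - 8)*(r + 7)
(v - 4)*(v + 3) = v^2 - v - 12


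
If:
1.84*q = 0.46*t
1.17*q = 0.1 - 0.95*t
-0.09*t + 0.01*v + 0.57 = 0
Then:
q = 0.02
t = 0.08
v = -56.28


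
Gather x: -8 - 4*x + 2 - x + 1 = -5*x - 5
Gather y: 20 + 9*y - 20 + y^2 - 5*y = y^2 + 4*y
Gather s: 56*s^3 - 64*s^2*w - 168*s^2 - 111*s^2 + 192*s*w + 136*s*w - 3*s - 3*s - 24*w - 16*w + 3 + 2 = 56*s^3 + s^2*(-64*w - 279) + s*(328*w - 6) - 40*w + 5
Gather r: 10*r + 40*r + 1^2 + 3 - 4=50*r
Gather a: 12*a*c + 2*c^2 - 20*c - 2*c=12*a*c + 2*c^2 - 22*c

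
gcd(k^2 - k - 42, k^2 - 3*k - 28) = k - 7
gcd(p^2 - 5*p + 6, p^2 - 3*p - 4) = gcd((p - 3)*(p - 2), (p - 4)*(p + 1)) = 1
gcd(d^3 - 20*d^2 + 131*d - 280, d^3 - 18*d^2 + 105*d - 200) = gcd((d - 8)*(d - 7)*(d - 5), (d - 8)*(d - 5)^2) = d^2 - 13*d + 40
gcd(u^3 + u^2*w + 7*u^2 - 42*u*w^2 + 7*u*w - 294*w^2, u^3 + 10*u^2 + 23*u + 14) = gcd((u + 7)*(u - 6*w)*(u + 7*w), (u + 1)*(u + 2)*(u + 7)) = u + 7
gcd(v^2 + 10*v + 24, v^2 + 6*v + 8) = v + 4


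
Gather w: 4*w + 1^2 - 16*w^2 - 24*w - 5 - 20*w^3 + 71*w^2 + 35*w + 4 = -20*w^3 + 55*w^2 + 15*w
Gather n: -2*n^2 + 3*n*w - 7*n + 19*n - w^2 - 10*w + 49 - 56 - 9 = -2*n^2 + n*(3*w + 12) - w^2 - 10*w - 16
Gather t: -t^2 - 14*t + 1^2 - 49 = -t^2 - 14*t - 48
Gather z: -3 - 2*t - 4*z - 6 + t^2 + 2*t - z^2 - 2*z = t^2 - z^2 - 6*z - 9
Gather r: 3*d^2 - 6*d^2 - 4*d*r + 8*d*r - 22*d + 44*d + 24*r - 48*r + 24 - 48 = -3*d^2 + 22*d + r*(4*d - 24) - 24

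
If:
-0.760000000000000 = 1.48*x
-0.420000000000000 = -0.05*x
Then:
No Solution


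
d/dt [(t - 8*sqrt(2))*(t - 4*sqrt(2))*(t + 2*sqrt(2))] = 3*t^2 - 20*sqrt(2)*t + 16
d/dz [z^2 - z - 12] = 2*z - 1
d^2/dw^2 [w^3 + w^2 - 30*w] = 6*w + 2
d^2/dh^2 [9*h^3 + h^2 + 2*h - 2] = 54*h + 2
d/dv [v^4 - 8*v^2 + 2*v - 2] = 4*v^3 - 16*v + 2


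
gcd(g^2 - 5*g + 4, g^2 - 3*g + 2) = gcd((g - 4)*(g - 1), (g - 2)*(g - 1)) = g - 1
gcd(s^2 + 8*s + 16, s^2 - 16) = s + 4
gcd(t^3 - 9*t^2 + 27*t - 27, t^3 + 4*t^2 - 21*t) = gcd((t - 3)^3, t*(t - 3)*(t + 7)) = t - 3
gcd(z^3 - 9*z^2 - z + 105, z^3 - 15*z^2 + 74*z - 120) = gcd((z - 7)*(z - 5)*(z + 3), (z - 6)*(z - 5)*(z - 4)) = z - 5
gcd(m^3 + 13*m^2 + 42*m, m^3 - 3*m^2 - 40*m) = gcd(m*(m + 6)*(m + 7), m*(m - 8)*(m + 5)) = m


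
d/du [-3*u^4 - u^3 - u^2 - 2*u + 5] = -12*u^3 - 3*u^2 - 2*u - 2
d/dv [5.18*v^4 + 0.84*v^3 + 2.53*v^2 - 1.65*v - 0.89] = 20.72*v^3 + 2.52*v^2 + 5.06*v - 1.65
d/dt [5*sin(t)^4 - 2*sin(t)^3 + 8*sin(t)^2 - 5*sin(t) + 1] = (20*sin(t)^3 - 6*sin(t)^2 + 16*sin(t) - 5)*cos(t)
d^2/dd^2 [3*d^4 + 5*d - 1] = 36*d^2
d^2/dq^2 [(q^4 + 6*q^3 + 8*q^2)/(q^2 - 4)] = 2*(q^3 - 6*q^2 + 12*q + 16)/(q^3 - 6*q^2 + 12*q - 8)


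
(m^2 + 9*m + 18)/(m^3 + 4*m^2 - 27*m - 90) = 1/(m - 5)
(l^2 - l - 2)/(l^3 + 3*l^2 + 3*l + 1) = (l - 2)/(l^2 + 2*l + 1)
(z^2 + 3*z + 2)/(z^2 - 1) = (z + 2)/(z - 1)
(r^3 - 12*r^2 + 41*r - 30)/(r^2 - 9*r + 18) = (r^2 - 6*r + 5)/(r - 3)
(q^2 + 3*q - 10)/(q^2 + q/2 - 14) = 2*(q^2 + 3*q - 10)/(2*q^2 + q - 28)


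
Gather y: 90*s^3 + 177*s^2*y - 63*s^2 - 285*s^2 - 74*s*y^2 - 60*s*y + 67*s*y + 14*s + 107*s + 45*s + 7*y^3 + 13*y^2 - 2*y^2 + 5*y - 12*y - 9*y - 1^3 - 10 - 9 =90*s^3 - 348*s^2 + 166*s + 7*y^3 + y^2*(11 - 74*s) + y*(177*s^2 + 7*s - 16) - 20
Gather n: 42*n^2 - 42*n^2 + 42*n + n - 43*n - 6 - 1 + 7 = 0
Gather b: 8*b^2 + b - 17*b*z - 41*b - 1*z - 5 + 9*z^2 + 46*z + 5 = 8*b^2 + b*(-17*z - 40) + 9*z^2 + 45*z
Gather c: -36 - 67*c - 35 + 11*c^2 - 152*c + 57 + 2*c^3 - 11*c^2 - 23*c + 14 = 2*c^3 - 242*c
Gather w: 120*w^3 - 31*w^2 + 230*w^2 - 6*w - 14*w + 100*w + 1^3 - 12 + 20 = 120*w^3 + 199*w^2 + 80*w + 9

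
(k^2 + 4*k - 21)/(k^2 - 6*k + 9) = (k + 7)/(k - 3)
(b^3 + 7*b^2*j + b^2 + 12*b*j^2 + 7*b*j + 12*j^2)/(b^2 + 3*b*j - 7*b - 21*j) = (b^2 + 4*b*j + b + 4*j)/(b - 7)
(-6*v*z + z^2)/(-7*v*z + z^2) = (6*v - z)/(7*v - z)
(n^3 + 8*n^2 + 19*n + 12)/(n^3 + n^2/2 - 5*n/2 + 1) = 2*(n^3 + 8*n^2 + 19*n + 12)/(2*n^3 + n^2 - 5*n + 2)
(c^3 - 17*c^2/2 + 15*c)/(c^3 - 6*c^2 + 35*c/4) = 2*(c - 6)/(2*c - 7)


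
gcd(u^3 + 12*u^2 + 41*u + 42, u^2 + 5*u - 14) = u + 7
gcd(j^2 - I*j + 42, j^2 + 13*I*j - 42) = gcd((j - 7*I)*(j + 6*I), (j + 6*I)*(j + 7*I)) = j + 6*I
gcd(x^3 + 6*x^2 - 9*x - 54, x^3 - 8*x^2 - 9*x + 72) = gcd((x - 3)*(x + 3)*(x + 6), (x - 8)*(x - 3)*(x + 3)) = x^2 - 9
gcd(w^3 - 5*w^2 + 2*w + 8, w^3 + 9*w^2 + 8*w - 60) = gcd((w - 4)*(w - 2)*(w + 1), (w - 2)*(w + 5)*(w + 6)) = w - 2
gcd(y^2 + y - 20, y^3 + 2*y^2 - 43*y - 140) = y + 5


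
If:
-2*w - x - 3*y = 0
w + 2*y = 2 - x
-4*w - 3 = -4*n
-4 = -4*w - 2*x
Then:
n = -7/12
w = -4/3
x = 14/3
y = -2/3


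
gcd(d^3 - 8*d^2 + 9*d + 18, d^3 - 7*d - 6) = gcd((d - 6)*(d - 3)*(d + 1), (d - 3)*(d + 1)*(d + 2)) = d^2 - 2*d - 3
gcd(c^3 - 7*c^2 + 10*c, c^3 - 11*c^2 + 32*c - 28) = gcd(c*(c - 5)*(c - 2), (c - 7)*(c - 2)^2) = c - 2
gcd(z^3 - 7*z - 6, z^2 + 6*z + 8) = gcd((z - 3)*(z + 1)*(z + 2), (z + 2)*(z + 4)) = z + 2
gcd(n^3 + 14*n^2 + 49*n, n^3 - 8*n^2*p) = n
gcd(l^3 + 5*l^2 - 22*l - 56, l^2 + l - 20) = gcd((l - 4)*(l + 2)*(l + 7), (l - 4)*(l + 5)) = l - 4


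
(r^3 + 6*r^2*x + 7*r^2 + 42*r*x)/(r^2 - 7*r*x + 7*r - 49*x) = r*(-r - 6*x)/(-r + 7*x)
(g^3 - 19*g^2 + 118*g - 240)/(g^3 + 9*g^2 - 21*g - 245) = (g^2 - 14*g + 48)/(g^2 + 14*g + 49)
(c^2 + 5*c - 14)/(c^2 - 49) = (c - 2)/(c - 7)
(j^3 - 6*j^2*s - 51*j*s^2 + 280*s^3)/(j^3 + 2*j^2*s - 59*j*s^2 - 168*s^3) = (j - 5*s)/(j + 3*s)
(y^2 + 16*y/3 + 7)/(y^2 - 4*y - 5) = (y^2 + 16*y/3 + 7)/(y^2 - 4*y - 5)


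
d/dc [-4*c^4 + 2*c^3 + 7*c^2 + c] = -16*c^3 + 6*c^2 + 14*c + 1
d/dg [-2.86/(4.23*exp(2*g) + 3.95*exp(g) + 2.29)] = (24.1956*exp(g) + 11.297)*exp(g)/(4.23*exp(2*g) + 3.95*exp(g) + 2.29)^2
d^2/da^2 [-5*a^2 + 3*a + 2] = -10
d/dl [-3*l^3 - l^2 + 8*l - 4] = -9*l^2 - 2*l + 8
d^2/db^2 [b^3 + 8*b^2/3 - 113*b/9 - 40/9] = 6*b + 16/3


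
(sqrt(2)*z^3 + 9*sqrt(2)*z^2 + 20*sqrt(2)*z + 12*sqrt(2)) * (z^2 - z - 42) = sqrt(2)*z^5 + 8*sqrt(2)*z^4 - 31*sqrt(2)*z^3 - 386*sqrt(2)*z^2 - 852*sqrt(2)*z - 504*sqrt(2)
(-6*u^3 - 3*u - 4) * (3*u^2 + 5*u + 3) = -18*u^5 - 30*u^4 - 27*u^3 - 27*u^2 - 29*u - 12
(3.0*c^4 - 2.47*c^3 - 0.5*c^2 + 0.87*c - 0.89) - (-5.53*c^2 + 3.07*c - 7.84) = 3.0*c^4 - 2.47*c^3 + 5.03*c^2 - 2.2*c + 6.95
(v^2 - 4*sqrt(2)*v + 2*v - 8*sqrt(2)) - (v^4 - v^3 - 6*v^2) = -v^4 + v^3 + 7*v^2 - 4*sqrt(2)*v + 2*v - 8*sqrt(2)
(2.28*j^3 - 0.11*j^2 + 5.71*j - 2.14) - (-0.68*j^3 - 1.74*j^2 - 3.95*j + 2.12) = 2.96*j^3 + 1.63*j^2 + 9.66*j - 4.26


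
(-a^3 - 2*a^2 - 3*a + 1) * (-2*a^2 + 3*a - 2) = 2*a^5 + a^4 + 2*a^3 - 7*a^2 + 9*a - 2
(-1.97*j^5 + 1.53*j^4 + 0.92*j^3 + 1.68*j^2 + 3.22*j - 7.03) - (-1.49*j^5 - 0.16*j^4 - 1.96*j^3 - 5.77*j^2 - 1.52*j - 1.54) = -0.48*j^5 + 1.69*j^4 + 2.88*j^3 + 7.45*j^2 + 4.74*j - 5.49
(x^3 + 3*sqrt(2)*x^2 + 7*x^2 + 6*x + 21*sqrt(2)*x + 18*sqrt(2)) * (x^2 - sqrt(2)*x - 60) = x^5 + 2*sqrt(2)*x^4 + 7*x^4 - 60*x^3 + 14*sqrt(2)*x^3 - 462*x^2 - 168*sqrt(2)*x^2 - 1260*sqrt(2)*x - 396*x - 1080*sqrt(2)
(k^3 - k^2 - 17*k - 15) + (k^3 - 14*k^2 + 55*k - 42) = 2*k^3 - 15*k^2 + 38*k - 57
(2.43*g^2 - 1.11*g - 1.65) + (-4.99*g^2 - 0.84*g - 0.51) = -2.56*g^2 - 1.95*g - 2.16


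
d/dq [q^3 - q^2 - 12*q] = 3*q^2 - 2*q - 12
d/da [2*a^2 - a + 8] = 4*a - 1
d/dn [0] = 0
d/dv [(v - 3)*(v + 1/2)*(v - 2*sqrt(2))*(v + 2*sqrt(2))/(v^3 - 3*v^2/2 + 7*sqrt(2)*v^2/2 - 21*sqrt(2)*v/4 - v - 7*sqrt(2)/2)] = (2*v^4 - 8*v^3 + 14*sqrt(2)*v^3 - 63*sqrt(2)*v^2 + 28*v^2 - 96*v + 84*sqrt(2)*v - 56*sqrt(2) + 96)/(2*v^4 - 8*v^3 + 14*sqrt(2)*v^3 - 56*sqrt(2)*v^2 + 57*v^2 - 196*v + 56*sqrt(2)*v + 196)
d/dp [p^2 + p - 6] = 2*p + 1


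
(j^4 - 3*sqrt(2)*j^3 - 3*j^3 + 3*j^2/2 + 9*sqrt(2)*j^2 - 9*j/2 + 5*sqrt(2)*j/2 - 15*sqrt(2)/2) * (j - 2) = j^5 - 5*j^4 - 3*sqrt(2)*j^4 + 15*j^3/2 + 15*sqrt(2)*j^3 - 31*sqrt(2)*j^2/2 - 15*j^2/2 - 25*sqrt(2)*j/2 + 9*j + 15*sqrt(2)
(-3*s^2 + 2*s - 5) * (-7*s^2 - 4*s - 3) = 21*s^4 - 2*s^3 + 36*s^2 + 14*s + 15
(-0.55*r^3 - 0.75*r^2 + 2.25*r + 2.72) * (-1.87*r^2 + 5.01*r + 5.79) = 1.0285*r^5 - 1.353*r^4 - 11.1495*r^3 + 1.8436*r^2 + 26.6547*r + 15.7488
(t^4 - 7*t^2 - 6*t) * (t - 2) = t^5 - 2*t^4 - 7*t^3 + 8*t^2 + 12*t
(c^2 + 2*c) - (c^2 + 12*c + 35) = -10*c - 35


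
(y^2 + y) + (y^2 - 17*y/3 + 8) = 2*y^2 - 14*y/3 + 8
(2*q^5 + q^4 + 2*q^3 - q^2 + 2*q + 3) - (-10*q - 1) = 2*q^5 + q^4 + 2*q^3 - q^2 + 12*q + 4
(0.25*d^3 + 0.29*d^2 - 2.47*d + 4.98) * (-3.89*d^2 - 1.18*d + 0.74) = -0.9725*d^5 - 1.4231*d^4 + 9.4511*d^3 - 16.243*d^2 - 7.7042*d + 3.6852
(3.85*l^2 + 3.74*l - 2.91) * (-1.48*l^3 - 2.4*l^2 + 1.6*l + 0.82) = -5.698*l^5 - 14.7752*l^4 + 1.4908*l^3 + 16.125*l^2 - 1.5892*l - 2.3862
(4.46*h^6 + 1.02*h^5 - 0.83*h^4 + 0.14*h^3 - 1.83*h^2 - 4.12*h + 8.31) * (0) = 0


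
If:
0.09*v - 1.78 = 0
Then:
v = 19.78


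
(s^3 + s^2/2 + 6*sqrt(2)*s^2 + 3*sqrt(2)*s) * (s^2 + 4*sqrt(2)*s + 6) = s^5 + s^4/2 + 10*sqrt(2)*s^4 + 5*sqrt(2)*s^3 + 54*s^3 + 27*s^2 + 36*sqrt(2)*s^2 + 18*sqrt(2)*s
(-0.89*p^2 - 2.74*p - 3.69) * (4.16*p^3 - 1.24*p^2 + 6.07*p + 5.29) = -3.7024*p^5 - 10.2948*p^4 - 17.3551*p^3 - 16.7643*p^2 - 36.8929*p - 19.5201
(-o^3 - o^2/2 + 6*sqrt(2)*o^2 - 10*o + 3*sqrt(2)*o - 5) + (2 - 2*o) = -o^3 - o^2/2 + 6*sqrt(2)*o^2 - 12*o + 3*sqrt(2)*o - 3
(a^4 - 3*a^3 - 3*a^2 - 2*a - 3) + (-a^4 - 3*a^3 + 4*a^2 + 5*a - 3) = -6*a^3 + a^2 + 3*a - 6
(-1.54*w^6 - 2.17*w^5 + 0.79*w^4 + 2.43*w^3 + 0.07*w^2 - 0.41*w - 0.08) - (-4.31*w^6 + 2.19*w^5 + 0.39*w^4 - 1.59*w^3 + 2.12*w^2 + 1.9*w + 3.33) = 2.77*w^6 - 4.36*w^5 + 0.4*w^4 + 4.02*w^3 - 2.05*w^2 - 2.31*w - 3.41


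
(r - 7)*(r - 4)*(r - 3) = r^3 - 14*r^2 + 61*r - 84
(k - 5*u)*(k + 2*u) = k^2 - 3*k*u - 10*u^2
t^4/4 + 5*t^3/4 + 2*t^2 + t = t*(t/2 + 1/2)*(t/2 + 1)*(t + 2)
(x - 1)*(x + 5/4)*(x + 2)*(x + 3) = x^4 + 21*x^3/4 + 6*x^2 - 19*x/4 - 15/2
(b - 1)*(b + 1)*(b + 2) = b^3 + 2*b^2 - b - 2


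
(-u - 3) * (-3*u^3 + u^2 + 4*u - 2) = 3*u^4 + 8*u^3 - 7*u^2 - 10*u + 6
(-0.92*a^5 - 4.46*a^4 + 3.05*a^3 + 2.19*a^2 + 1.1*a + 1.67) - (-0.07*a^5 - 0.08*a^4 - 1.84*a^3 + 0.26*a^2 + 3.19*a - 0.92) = -0.85*a^5 - 4.38*a^4 + 4.89*a^3 + 1.93*a^2 - 2.09*a + 2.59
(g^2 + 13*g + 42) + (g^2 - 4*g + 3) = 2*g^2 + 9*g + 45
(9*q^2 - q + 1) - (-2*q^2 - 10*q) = 11*q^2 + 9*q + 1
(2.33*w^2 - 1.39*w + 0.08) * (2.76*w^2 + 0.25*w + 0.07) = 6.4308*w^4 - 3.2539*w^3 + 0.0364*w^2 - 0.0773*w + 0.0056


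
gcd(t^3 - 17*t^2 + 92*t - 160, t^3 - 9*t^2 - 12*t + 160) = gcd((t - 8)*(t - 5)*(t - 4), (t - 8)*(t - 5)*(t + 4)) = t^2 - 13*t + 40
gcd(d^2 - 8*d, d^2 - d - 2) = 1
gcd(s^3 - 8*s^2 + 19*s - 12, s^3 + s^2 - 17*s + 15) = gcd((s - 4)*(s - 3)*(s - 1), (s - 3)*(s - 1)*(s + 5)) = s^2 - 4*s + 3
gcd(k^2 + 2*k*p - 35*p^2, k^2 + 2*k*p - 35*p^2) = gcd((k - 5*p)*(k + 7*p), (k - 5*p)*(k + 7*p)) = -k^2 - 2*k*p + 35*p^2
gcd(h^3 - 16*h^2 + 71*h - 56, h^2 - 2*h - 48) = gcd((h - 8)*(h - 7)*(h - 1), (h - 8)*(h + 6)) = h - 8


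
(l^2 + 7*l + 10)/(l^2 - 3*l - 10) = (l + 5)/(l - 5)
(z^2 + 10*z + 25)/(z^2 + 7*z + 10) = (z + 5)/(z + 2)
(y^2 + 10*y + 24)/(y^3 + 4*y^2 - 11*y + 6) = (y + 4)/(y^2 - 2*y + 1)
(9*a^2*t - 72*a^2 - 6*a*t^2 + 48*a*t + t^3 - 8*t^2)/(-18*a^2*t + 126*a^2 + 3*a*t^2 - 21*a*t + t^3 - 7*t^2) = (-3*a*t + 24*a + t^2 - 8*t)/(6*a*t - 42*a + t^2 - 7*t)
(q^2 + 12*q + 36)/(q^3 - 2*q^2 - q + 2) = (q^2 + 12*q + 36)/(q^3 - 2*q^2 - q + 2)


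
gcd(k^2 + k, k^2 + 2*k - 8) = 1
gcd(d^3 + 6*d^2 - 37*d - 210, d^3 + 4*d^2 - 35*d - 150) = d^2 - d - 30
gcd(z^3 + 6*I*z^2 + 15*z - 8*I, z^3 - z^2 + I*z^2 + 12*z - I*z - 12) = 1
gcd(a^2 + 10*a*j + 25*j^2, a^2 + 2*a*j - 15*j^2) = a + 5*j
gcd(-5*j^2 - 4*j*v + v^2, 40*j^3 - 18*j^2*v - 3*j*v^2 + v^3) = -5*j + v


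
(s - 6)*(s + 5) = s^2 - s - 30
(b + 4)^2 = b^2 + 8*b + 16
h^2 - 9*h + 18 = (h - 6)*(h - 3)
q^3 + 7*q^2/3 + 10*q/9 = q*(q + 2/3)*(q + 5/3)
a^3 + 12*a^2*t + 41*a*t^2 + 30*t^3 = (a + t)*(a + 5*t)*(a + 6*t)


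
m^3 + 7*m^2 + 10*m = m*(m + 2)*(m + 5)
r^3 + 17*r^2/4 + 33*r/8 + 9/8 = (r + 1/2)*(r + 3/4)*(r + 3)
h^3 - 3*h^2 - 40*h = h*(h - 8)*(h + 5)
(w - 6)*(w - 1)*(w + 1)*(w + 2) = w^4 - 4*w^3 - 13*w^2 + 4*w + 12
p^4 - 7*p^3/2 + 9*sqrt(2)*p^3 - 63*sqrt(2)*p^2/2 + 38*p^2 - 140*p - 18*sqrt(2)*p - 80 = (p - 4)*(p + 1/2)*(p + 4*sqrt(2))*(p + 5*sqrt(2))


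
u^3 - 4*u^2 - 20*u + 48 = (u - 6)*(u - 2)*(u + 4)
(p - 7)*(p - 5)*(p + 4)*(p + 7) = p^4 - p^3 - 69*p^2 + 49*p + 980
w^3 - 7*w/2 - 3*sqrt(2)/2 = (w - 3*sqrt(2)/2)*(w + sqrt(2)/2)*(w + sqrt(2))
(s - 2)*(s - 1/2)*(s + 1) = s^3 - 3*s^2/2 - 3*s/2 + 1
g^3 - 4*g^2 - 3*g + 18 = (g - 3)^2*(g + 2)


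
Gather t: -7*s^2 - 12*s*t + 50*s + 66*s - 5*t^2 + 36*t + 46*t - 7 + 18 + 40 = -7*s^2 + 116*s - 5*t^2 + t*(82 - 12*s) + 51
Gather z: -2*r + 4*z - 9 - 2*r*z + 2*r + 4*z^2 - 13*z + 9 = 4*z^2 + z*(-2*r - 9)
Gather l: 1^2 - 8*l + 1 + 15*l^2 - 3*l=15*l^2 - 11*l + 2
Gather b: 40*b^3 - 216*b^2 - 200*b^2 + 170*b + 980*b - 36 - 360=40*b^3 - 416*b^2 + 1150*b - 396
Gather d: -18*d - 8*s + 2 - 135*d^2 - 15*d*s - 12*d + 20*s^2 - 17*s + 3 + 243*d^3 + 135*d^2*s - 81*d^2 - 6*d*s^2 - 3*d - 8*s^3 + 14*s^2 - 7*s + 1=243*d^3 + d^2*(135*s - 216) + d*(-6*s^2 - 15*s - 33) - 8*s^3 + 34*s^2 - 32*s + 6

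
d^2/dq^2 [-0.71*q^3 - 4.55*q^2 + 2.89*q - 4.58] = -4.26*q - 9.1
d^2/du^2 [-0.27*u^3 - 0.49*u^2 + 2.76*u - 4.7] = -1.62*u - 0.98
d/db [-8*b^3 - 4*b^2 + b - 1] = -24*b^2 - 8*b + 1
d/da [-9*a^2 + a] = 1 - 18*a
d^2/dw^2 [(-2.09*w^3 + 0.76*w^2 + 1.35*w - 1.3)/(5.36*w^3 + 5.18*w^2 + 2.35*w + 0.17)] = (159.725856*w^6 + 390.6636*w^5 - 257.871744*w^4 - 586.67083*w^3 - 331.328226*w^2 - 95.337306*w - 13.103662)/(153.990656*w^9 + 446.457984*w^8 + 634.008672*w^7 + 545.127608*w^6 + 306.290316*w^5 + 112.352094*w^4 + 25.859047*w^3 + 3.265581*w^2 + 0.203745*w + 0.004913)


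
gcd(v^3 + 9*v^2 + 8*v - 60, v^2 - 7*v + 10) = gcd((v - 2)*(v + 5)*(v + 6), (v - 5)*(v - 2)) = v - 2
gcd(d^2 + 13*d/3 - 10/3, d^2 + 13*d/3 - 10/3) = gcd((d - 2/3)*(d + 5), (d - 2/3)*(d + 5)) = d^2 + 13*d/3 - 10/3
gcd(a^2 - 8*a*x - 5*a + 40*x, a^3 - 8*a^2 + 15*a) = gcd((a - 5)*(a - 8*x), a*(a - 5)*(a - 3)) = a - 5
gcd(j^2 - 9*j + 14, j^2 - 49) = j - 7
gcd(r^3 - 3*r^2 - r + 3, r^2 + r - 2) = r - 1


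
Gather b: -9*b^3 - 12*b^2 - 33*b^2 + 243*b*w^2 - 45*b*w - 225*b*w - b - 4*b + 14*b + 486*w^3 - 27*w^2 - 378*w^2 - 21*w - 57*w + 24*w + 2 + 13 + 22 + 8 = -9*b^3 - 45*b^2 + b*(243*w^2 - 270*w + 9) + 486*w^3 - 405*w^2 - 54*w + 45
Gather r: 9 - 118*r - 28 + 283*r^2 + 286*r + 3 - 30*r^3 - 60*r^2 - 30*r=-30*r^3 + 223*r^2 + 138*r - 16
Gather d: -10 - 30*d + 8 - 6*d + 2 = -36*d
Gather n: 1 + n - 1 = n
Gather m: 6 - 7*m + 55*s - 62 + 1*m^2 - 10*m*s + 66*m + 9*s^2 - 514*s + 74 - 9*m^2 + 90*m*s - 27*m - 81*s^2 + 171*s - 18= -8*m^2 + m*(80*s + 32) - 72*s^2 - 288*s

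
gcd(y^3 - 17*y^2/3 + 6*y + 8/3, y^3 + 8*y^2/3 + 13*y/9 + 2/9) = y + 1/3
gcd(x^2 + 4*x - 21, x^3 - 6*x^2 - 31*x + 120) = x - 3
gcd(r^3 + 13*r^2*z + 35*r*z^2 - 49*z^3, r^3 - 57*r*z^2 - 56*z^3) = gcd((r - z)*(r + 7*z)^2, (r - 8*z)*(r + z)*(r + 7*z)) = r + 7*z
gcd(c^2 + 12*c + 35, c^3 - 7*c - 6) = 1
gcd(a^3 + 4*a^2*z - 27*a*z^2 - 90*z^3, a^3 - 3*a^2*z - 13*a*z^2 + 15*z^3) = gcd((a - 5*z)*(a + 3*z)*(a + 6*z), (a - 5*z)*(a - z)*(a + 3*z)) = -a^2 + 2*a*z + 15*z^2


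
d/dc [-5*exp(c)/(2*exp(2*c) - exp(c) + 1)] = (10*exp(2*c) - 5)*exp(c)/(4*exp(4*c) - 4*exp(3*c) + 5*exp(2*c) - 2*exp(c) + 1)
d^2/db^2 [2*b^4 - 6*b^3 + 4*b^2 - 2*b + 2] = 24*b^2 - 36*b + 8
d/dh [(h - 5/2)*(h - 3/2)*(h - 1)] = 3*h^2 - 10*h + 31/4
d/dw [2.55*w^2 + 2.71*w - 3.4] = 5.1*w + 2.71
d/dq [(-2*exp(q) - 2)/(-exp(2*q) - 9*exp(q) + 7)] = 2*(-(exp(q) + 1)*(2*exp(q) + 9) + exp(2*q) + 9*exp(q) - 7)*exp(q)/(exp(2*q) + 9*exp(q) - 7)^2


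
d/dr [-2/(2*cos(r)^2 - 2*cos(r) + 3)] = 4*(sin(r) - sin(2*r))/(2*cos(r) - cos(2*r) - 4)^2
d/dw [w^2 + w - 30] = 2*w + 1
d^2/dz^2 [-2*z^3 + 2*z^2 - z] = 4 - 12*z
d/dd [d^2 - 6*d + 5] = 2*d - 6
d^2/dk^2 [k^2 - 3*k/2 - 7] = 2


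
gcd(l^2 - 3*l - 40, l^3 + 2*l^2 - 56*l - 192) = l - 8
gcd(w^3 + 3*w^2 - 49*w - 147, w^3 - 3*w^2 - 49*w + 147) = w^2 - 49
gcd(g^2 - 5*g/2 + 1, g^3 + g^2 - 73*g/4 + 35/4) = g - 1/2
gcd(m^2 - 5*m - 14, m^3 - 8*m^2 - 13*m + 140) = m - 7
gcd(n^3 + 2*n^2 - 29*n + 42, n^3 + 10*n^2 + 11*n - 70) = n^2 + 5*n - 14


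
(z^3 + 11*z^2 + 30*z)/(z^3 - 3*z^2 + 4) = z*(z^2 + 11*z + 30)/(z^3 - 3*z^2 + 4)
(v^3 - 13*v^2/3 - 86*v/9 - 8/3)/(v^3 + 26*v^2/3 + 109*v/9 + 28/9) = (v - 6)/(v + 7)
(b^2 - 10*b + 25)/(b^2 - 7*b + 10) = (b - 5)/(b - 2)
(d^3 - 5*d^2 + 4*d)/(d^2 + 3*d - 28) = d*(d - 1)/(d + 7)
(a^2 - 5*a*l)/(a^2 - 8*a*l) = (a - 5*l)/(a - 8*l)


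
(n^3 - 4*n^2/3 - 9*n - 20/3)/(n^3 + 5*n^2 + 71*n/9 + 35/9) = 3*(n - 4)/(3*n + 7)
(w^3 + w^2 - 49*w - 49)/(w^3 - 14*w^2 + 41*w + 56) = (w + 7)/(w - 8)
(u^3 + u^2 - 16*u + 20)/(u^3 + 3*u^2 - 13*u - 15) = (u^2 - 4*u + 4)/(u^2 - 2*u - 3)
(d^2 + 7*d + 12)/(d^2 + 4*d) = (d + 3)/d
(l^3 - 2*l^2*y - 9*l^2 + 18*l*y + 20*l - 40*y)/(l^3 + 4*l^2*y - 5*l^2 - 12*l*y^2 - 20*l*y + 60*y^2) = (l - 4)/(l + 6*y)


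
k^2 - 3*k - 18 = (k - 6)*(k + 3)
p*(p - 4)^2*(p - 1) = p^4 - 9*p^3 + 24*p^2 - 16*p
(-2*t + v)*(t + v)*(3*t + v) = -6*t^3 - 5*t^2*v + 2*t*v^2 + v^3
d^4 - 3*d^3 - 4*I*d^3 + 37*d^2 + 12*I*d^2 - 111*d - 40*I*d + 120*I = (d - 3)*(d - 8*I)*(d - I)*(d + 5*I)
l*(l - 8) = l^2 - 8*l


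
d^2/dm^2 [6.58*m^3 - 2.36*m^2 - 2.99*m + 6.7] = 39.48*m - 4.72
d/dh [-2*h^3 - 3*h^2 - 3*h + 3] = -6*h^2 - 6*h - 3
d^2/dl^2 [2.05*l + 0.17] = 0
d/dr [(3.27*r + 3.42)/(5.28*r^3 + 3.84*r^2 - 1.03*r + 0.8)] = (-34.5312*r^3 - 66.7296*r^2 - 26.2656*r + 6.1386)/(27.8784*r^6 + 40.5504*r^5 + 3.8688*r^4 + 0.5376*r^3 + 7.2049*r^2 - 1.648*r + 0.64)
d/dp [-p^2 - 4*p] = -2*p - 4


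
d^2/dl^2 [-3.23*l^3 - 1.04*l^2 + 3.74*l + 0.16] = -19.38*l - 2.08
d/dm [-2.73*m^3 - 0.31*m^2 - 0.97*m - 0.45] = -8.19*m^2 - 0.62*m - 0.97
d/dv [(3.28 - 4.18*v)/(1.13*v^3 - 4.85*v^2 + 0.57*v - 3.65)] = (9.4468*v^3 - 31.3922*v^2 + 31.816*v + 13.3874)/(1.2769*v^6 - 10.961*v^5 + 24.8107*v^4 - 13.778*v^3 + 35.7299*v^2 - 4.161*v + 13.3225)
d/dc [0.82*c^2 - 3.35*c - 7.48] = 1.64*c - 3.35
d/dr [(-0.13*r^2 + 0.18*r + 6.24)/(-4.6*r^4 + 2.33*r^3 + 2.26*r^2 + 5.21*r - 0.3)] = (-1.196*r^5 + 2.7869*r^4 + 113.9772*r^3 - 44.7017*r^2 - 28.1268*r - 32.5644)/(21.16*r^8 - 21.436*r^7 - 15.3631*r^6 - 37.4004*r^5 + 32.1462*r^4 + 22.1512*r^3 + 25.7881*r^2 - 3.126*r + 0.09)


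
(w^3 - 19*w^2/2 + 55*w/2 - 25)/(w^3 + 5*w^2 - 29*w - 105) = (w^2 - 9*w/2 + 5)/(w^2 + 10*w + 21)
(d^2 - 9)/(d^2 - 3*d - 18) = (d - 3)/(d - 6)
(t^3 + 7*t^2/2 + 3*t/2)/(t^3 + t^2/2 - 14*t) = (2*t^2 + 7*t + 3)/(2*t^2 + t - 28)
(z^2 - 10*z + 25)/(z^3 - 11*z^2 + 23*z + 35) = (z - 5)/(z^2 - 6*z - 7)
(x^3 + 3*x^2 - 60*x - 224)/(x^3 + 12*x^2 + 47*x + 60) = (x^2 - x - 56)/(x^2 + 8*x + 15)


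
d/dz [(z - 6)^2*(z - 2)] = (z - 6)*(3*z - 10)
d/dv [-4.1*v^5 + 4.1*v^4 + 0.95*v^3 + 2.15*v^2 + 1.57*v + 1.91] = -20.5*v^4 + 16.4*v^3 + 2.85*v^2 + 4.3*v + 1.57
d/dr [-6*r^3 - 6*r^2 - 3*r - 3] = -18*r^2 - 12*r - 3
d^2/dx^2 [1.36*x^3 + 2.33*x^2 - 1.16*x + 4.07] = 8.16*x + 4.66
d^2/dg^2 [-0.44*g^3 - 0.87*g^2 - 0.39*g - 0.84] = -2.64*g - 1.74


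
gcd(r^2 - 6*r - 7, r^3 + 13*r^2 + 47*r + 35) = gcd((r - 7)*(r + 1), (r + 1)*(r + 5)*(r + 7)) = r + 1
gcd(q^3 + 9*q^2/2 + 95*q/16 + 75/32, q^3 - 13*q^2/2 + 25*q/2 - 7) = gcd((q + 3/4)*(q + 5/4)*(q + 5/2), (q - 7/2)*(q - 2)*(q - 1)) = 1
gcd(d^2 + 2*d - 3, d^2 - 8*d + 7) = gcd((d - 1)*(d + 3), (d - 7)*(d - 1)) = d - 1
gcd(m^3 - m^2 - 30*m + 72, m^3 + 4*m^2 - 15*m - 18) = m^2 + 3*m - 18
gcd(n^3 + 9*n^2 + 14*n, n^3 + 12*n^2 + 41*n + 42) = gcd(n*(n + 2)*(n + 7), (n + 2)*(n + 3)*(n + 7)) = n^2 + 9*n + 14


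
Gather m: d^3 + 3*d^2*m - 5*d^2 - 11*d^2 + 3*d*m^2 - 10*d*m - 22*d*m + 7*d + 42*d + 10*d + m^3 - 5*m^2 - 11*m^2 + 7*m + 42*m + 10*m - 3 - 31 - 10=d^3 - 16*d^2 + 59*d + m^3 + m^2*(3*d - 16) + m*(3*d^2 - 32*d + 59) - 44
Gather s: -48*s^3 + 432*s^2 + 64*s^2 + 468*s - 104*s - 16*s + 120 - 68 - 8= -48*s^3 + 496*s^2 + 348*s + 44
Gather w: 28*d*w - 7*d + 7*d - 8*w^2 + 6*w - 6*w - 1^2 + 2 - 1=28*d*w - 8*w^2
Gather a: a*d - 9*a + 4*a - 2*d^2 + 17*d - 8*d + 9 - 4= a*(d - 5) - 2*d^2 + 9*d + 5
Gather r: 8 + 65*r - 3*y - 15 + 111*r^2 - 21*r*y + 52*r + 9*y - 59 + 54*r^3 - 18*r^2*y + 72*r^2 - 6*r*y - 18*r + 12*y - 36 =54*r^3 + r^2*(183 - 18*y) + r*(99 - 27*y) + 18*y - 102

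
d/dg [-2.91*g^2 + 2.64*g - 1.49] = 2.64 - 5.82*g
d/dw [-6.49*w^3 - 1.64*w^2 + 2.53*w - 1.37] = -19.47*w^2 - 3.28*w + 2.53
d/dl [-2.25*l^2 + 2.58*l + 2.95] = 2.58 - 4.5*l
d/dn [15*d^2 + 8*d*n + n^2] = 8*d + 2*n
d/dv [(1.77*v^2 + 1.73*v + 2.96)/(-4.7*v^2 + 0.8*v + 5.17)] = (9.547*v^2 + 46.1258*v + 6.5761)/(22.09*v^4 - 7.52*v^3 - 47.958*v^2 + 8.272*v + 26.7289)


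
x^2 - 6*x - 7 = (x - 7)*(x + 1)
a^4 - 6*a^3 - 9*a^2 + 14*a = a*(a - 7)*(a - 1)*(a + 2)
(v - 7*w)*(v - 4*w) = v^2 - 11*v*w + 28*w^2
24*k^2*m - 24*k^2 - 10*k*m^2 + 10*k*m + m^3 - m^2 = (-6*k + m)*(-4*k + m)*(m - 1)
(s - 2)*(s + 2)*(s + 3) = s^3 + 3*s^2 - 4*s - 12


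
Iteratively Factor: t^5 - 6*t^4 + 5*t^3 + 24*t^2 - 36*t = (t)*(t^4 - 6*t^3 + 5*t^2 + 24*t - 36) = t*(t - 3)*(t^3 - 3*t^2 - 4*t + 12) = t*(t - 3)^2*(t^2 - 4) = t*(t - 3)^2*(t - 2)*(t + 2)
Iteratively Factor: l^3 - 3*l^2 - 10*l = (l - 5)*(l^2 + 2*l) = l*(l - 5)*(l + 2)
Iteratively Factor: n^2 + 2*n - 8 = (n + 4)*(n - 2)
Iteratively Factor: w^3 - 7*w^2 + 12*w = (w)*(w^2 - 7*w + 12) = w*(w - 3)*(w - 4)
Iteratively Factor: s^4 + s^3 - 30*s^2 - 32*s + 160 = (s - 2)*(s^3 + 3*s^2 - 24*s - 80) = (s - 5)*(s - 2)*(s^2 + 8*s + 16) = (s - 5)*(s - 2)*(s + 4)*(s + 4)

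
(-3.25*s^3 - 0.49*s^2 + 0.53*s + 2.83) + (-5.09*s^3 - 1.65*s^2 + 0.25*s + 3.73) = -8.34*s^3 - 2.14*s^2 + 0.78*s + 6.56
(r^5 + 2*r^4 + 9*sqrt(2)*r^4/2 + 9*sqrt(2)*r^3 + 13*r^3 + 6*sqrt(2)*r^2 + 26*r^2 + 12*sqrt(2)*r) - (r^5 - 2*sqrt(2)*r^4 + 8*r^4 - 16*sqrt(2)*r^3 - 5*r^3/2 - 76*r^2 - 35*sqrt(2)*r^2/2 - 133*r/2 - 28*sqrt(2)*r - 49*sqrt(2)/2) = -6*r^4 + 13*sqrt(2)*r^4/2 + 31*r^3/2 + 25*sqrt(2)*r^3 + 47*sqrt(2)*r^2/2 + 102*r^2 + 40*sqrt(2)*r + 133*r/2 + 49*sqrt(2)/2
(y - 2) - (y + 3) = -5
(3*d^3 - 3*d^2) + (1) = 3*d^3 - 3*d^2 + 1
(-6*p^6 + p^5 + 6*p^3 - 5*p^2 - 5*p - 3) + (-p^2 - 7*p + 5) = -6*p^6 + p^5 + 6*p^3 - 6*p^2 - 12*p + 2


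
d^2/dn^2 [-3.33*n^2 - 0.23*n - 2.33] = -6.66000000000000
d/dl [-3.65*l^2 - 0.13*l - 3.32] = -7.3*l - 0.13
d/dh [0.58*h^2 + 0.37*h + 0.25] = 1.16*h + 0.37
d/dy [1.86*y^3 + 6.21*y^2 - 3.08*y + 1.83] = 5.58*y^2 + 12.42*y - 3.08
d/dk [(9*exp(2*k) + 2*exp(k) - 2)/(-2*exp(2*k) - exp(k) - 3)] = (-5*exp(2*k) - 62*exp(k) - 8)*exp(k)/(4*exp(4*k) + 4*exp(3*k) + 13*exp(2*k) + 6*exp(k) + 9)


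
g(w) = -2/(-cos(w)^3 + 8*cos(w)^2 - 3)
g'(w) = -2*(-3*sin(w)*cos(w)^2 + 16*sin(w)*cos(w))/(-cos(w)^3 + 8*cos(w)^2 - 3)^2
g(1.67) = 0.68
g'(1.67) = 0.38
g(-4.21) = 1.94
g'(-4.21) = 13.79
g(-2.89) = -0.37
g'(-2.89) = -0.31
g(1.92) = 0.99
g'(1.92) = 2.67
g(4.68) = 0.67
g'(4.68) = -0.12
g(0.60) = -1.06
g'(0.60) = -3.54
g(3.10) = -0.33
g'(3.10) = 0.04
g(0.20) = -0.53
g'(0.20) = -0.36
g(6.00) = -0.57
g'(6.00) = 0.58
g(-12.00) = -0.95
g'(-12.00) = -2.78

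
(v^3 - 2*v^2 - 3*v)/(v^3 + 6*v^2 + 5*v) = (v - 3)/(v + 5)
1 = 1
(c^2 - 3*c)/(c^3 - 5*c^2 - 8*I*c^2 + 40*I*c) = (c - 3)/(c^2 - 5*c - 8*I*c + 40*I)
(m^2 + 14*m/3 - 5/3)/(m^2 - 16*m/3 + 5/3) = (m + 5)/(m - 5)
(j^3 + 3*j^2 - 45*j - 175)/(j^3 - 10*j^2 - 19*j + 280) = (j + 5)/(j - 8)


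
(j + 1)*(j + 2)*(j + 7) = j^3 + 10*j^2 + 23*j + 14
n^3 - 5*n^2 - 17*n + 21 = (n - 7)*(n - 1)*(n + 3)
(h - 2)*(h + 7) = h^2 + 5*h - 14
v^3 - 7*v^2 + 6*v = v*(v - 6)*(v - 1)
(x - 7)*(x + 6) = x^2 - x - 42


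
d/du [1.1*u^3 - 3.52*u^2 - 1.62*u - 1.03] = 3.3*u^2 - 7.04*u - 1.62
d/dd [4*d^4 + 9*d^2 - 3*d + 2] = 16*d^3 + 18*d - 3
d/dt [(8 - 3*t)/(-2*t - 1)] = 19/(2*t + 1)^2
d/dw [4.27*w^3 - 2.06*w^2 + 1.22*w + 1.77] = 12.81*w^2 - 4.12*w + 1.22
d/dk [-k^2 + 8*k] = 8 - 2*k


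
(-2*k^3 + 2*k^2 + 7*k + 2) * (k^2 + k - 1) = -2*k^5 + 11*k^3 + 7*k^2 - 5*k - 2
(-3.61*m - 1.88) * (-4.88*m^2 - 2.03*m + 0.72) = 17.6168*m^3 + 16.5027*m^2 + 1.2172*m - 1.3536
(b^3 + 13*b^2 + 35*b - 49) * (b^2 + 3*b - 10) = b^5 + 16*b^4 + 64*b^3 - 74*b^2 - 497*b + 490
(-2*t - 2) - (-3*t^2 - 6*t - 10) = 3*t^2 + 4*t + 8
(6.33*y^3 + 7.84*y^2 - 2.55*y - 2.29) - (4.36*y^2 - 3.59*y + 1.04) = 6.33*y^3 + 3.48*y^2 + 1.04*y - 3.33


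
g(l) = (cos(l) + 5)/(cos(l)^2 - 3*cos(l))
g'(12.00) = 0.95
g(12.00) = -3.21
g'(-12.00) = -0.95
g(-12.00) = -3.21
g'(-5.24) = -5.31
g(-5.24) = -4.38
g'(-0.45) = 0.63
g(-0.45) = -3.12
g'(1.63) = -474.94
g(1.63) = 27.30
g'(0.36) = -0.45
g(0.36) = -3.07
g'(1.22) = -12.90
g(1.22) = -5.85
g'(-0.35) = 0.43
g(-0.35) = -3.07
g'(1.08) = -6.25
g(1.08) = -4.59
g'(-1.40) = 56.52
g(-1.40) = -10.75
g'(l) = (2*sin(l)*cos(l) - 3*sin(l))*(cos(l) + 5)/(cos(l)^2 - 3*cos(l))^2 - sin(l)/(cos(l)^2 - 3*cos(l)) = (sin(l) - 15*sin(l)/cos(l)^2 + 10*tan(l))/(cos(l) - 3)^2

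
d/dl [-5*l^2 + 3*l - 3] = 3 - 10*l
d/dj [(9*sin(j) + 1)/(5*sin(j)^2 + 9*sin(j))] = (-10*sin(j) + 45*cos(j)^2 - 54)*cos(j)/((5*sin(j) + 9)^2*sin(j)^2)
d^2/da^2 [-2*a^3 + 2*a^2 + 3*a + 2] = 4 - 12*a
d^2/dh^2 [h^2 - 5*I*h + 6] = 2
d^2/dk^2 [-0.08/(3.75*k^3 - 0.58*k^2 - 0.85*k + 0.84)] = ((1.8*k - 0.0928)*(3.75*k^3 - 0.58*k^2 - 0.85*k + 0.84) - 0.08*(-22.5*k^2 + 2.32*k + 1.7)*(-11.25*k^2 + 1.16*k + 0.85))/(3.75*k^3 - 0.58*k^2 - 0.85*k + 0.84)^3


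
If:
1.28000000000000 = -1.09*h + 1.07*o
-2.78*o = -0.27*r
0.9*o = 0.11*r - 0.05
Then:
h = -0.96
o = 0.21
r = 2.21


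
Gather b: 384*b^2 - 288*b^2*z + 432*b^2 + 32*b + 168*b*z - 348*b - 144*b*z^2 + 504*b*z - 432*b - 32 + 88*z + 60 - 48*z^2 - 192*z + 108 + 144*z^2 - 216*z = b^2*(816 - 288*z) + b*(-144*z^2 + 672*z - 748) + 96*z^2 - 320*z + 136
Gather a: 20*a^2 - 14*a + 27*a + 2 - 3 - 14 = 20*a^2 + 13*a - 15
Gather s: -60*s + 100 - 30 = 70 - 60*s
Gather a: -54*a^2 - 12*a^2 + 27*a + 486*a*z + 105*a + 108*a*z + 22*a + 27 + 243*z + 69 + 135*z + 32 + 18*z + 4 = -66*a^2 + a*(594*z + 154) + 396*z + 132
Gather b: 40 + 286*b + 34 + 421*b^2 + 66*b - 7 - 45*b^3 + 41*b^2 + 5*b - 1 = -45*b^3 + 462*b^2 + 357*b + 66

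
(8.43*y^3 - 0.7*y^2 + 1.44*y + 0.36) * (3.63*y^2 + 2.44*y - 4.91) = 30.6009*y^5 + 18.0282*y^4 - 37.8721*y^3 + 8.2574*y^2 - 6.192*y - 1.7676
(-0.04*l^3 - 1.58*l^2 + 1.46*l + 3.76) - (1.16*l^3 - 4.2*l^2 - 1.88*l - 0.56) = -1.2*l^3 + 2.62*l^2 + 3.34*l + 4.32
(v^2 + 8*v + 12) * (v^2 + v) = v^4 + 9*v^3 + 20*v^2 + 12*v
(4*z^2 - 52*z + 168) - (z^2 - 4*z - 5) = 3*z^2 - 48*z + 173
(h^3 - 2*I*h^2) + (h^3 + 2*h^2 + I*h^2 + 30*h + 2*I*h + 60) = 2*h^3 + 2*h^2 - I*h^2 + 30*h + 2*I*h + 60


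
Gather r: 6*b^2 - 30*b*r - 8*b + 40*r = 6*b^2 - 8*b + r*(40 - 30*b)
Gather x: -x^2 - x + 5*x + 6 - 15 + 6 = -x^2 + 4*x - 3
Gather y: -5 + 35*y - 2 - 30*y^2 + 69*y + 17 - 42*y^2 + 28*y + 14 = -72*y^2 + 132*y + 24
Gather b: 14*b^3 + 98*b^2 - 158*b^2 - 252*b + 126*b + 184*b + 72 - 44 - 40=14*b^3 - 60*b^2 + 58*b - 12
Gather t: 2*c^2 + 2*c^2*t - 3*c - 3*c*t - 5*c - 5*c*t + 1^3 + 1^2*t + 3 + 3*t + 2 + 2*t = 2*c^2 - 8*c + t*(2*c^2 - 8*c + 6) + 6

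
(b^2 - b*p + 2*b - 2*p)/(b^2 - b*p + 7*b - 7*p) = (b + 2)/(b + 7)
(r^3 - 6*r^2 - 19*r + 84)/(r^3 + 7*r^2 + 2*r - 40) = (r^2 - 10*r + 21)/(r^2 + 3*r - 10)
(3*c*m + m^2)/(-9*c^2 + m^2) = -m/(3*c - m)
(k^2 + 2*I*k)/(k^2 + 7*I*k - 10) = k/(k + 5*I)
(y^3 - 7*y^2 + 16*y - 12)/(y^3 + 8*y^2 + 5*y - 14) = (y^3 - 7*y^2 + 16*y - 12)/(y^3 + 8*y^2 + 5*y - 14)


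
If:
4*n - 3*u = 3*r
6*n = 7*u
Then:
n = 7*u/6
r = 5*u/9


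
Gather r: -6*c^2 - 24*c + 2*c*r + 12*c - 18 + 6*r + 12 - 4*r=-6*c^2 - 12*c + r*(2*c + 2) - 6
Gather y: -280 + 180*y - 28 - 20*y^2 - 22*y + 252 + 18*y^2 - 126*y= -2*y^2 + 32*y - 56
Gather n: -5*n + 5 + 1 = 6 - 5*n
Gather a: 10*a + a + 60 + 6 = 11*a + 66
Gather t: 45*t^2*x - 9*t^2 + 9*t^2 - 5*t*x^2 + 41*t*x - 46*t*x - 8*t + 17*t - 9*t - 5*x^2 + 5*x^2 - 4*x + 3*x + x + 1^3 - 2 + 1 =45*t^2*x + t*(-5*x^2 - 5*x)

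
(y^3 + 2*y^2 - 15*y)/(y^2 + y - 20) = y*(y - 3)/(y - 4)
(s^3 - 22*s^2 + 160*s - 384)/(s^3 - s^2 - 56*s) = (s^2 - 14*s + 48)/(s*(s + 7))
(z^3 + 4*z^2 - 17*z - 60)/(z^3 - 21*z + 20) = (z + 3)/(z - 1)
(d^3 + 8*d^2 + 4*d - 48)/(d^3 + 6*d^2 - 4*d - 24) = (d + 4)/(d + 2)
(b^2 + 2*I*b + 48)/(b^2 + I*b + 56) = (b - 6*I)/(b - 7*I)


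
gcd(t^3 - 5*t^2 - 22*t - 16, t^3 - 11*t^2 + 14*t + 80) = t^2 - 6*t - 16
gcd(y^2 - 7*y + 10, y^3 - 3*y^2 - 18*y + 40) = y^2 - 7*y + 10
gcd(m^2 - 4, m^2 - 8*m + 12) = m - 2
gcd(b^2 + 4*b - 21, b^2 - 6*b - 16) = 1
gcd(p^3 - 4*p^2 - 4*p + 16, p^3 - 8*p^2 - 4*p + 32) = p^2 - 4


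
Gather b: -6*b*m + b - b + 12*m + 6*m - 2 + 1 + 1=-6*b*m + 18*m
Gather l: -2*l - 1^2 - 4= -2*l - 5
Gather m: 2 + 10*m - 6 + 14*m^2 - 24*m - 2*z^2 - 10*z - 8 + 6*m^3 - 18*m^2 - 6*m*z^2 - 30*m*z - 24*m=6*m^3 - 4*m^2 + m*(-6*z^2 - 30*z - 38) - 2*z^2 - 10*z - 12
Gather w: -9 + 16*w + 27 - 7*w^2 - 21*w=-7*w^2 - 5*w + 18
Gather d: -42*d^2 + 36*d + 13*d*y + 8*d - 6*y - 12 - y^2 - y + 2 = -42*d^2 + d*(13*y + 44) - y^2 - 7*y - 10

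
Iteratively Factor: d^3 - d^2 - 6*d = (d + 2)*(d^2 - 3*d) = d*(d + 2)*(d - 3)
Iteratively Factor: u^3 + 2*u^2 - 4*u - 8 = (u + 2)*(u^2 - 4) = (u + 2)^2*(u - 2)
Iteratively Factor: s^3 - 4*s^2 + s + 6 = (s - 3)*(s^2 - s - 2) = (s - 3)*(s - 2)*(s + 1)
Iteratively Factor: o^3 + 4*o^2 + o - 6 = (o + 2)*(o^2 + 2*o - 3) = (o - 1)*(o + 2)*(o + 3)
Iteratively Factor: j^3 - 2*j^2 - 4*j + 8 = (j + 2)*(j^2 - 4*j + 4) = (j - 2)*(j + 2)*(j - 2)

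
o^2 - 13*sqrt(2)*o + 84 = (o - 7*sqrt(2))*(o - 6*sqrt(2))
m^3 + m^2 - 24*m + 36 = (m - 3)*(m - 2)*(m + 6)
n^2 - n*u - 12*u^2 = (n - 4*u)*(n + 3*u)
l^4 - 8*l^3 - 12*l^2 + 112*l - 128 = (l - 8)*(l - 2)^2*(l + 4)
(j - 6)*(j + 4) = j^2 - 2*j - 24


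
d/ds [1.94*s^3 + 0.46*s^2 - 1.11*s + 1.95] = 5.82*s^2 + 0.92*s - 1.11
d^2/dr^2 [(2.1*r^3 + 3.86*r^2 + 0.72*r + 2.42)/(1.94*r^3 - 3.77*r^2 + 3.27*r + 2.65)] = (59.772952*r^6 - 63.673128*r^5 - 198.77628*r^4 - 367.636804*r^3 + 594.630324*r^2 - 122.005968*r + 141.843036)/(7.301384*r^9 - 42.566316*r^8 + 119.639994*r^7 - 167.158769*r^6 + 85.371807*r^5 + 92.922276*r^4 - 120.176877*r^3 + 5.58407999999999*r^2 + 68.890725*r + 18.609625)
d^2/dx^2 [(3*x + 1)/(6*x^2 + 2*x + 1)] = 4*(2*(3*x + 1)*(6*x + 1)^2 - 3*(9*x + 2)*(6*x^2 + 2*x + 1))/(6*x^2 + 2*x + 1)^3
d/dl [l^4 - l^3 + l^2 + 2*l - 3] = 4*l^3 - 3*l^2 + 2*l + 2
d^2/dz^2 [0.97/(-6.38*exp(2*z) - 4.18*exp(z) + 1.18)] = (-0.97*(12.76*exp(z) + 4.18)*(25.52*exp(z) + 8.36)*exp(z) + (24.7544*exp(z) + 4.0546)*(6.38*exp(2*z) + 4.18*exp(z) - 1.18))*exp(z)/(6.38*exp(2*z) + 4.18*exp(z) - 1.18)^3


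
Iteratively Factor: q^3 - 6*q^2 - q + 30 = (q - 3)*(q^2 - 3*q - 10) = (q - 3)*(q + 2)*(q - 5)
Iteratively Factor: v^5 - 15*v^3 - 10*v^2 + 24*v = (v)*(v^4 - 15*v^2 - 10*v + 24) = v*(v + 2)*(v^3 - 2*v^2 - 11*v + 12) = v*(v + 2)*(v + 3)*(v^2 - 5*v + 4) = v*(v - 4)*(v + 2)*(v + 3)*(v - 1)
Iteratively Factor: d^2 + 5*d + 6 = (d + 3)*(d + 2)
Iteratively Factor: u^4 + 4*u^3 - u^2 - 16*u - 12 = (u - 2)*(u^3 + 6*u^2 + 11*u + 6) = (u - 2)*(u + 3)*(u^2 + 3*u + 2) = (u - 2)*(u + 1)*(u + 3)*(u + 2)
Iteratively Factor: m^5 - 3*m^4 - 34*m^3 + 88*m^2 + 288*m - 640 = (m - 5)*(m^4 + 2*m^3 - 24*m^2 - 32*m + 128) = (m - 5)*(m - 2)*(m^3 + 4*m^2 - 16*m - 64) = (m - 5)*(m - 4)*(m - 2)*(m^2 + 8*m + 16) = (m - 5)*(m - 4)*(m - 2)*(m + 4)*(m + 4)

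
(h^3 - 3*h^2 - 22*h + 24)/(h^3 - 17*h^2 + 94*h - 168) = (h^2 + 3*h - 4)/(h^2 - 11*h + 28)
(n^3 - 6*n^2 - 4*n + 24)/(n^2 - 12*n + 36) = (n^2 - 4)/(n - 6)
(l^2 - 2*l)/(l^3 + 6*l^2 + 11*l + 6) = l*(l - 2)/(l^3 + 6*l^2 + 11*l + 6)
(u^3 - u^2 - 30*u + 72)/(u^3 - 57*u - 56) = (-u^3 + u^2 + 30*u - 72)/(-u^3 + 57*u + 56)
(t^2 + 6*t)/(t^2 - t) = (t + 6)/(t - 1)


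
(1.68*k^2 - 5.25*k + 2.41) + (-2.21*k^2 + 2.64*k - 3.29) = -0.53*k^2 - 2.61*k - 0.88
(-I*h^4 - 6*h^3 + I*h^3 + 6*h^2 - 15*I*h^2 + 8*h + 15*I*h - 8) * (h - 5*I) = -I*h^5 - 11*h^4 + I*h^4 + 11*h^3 + 15*I*h^3 - 67*h^2 - 15*I*h^2 + 67*h - 40*I*h + 40*I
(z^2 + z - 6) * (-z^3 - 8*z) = -z^5 - z^4 - 2*z^3 - 8*z^2 + 48*z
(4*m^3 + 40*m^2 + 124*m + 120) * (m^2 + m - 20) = 4*m^5 + 44*m^4 + 84*m^3 - 556*m^2 - 2360*m - 2400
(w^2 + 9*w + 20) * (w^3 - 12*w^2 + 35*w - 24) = w^5 - 3*w^4 - 53*w^3 + 51*w^2 + 484*w - 480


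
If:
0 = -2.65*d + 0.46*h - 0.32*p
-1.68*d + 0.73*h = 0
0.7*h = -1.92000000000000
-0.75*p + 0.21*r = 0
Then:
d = -1.19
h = -2.74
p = 5.93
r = 21.17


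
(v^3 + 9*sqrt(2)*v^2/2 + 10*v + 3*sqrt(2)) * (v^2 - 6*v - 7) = v^5 - 6*v^4 + 9*sqrt(2)*v^4/2 - 27*sqrt(2)*v^3 + 3*v^3 - 60*v^2 - 57*sqrt(2)*v^2/2 - 70*v - 18*sqrt(2)*v - 21*sqrt(2)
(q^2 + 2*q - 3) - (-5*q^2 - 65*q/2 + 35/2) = 6*q^2 + 69*q/2 - 41/2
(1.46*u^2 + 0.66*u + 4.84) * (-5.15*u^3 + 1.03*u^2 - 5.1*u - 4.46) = -7.519*u^5 - 1.8952*u^4 - 31.6922*u^3 - 4.8924*u^2 - 27.6276*u - 21.5864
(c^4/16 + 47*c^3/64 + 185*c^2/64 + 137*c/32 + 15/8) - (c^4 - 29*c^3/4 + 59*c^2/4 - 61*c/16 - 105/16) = -15*c^4/16 + 511*c^3/64 - 759*c^2/64 + 259*c/32 + 135/16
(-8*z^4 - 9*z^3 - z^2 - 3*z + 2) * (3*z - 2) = -24*z^5 - 11*z^4 + 15*z^3 - 7*z^2 + 12*z - 4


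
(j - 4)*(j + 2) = j^2 - 2*j - 8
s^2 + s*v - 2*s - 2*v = (s - 2)*(s + v)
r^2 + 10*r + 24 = (r + 4)*(r + 6)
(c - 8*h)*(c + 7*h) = c^2 - c*h - 56*h^2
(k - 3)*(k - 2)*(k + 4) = k^3 - k^2 - 14*k + 24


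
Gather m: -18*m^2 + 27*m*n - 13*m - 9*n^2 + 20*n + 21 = -18*m^2 + m*(27*n - 13) - 9*n^2 + 20*n + 21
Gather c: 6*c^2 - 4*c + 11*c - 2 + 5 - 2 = 6*c^2 + 7*c + 1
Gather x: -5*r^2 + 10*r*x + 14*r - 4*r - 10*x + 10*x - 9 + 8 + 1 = -5*r^2 + 10*r*x + 10*r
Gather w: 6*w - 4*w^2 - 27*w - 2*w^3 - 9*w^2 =-2*w^3 - 13*w^2 - 21*w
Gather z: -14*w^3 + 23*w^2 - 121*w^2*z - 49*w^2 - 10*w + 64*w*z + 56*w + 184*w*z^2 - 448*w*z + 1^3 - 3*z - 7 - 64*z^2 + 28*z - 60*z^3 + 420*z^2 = -14*w^3 - 26*w^2 + 46*w - 60*z^3 + z^2*(184*w + 356) + z*(-121*w^2 - 384*w + 25) - 6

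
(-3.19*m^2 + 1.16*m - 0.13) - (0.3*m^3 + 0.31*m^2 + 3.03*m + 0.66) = -0.3*m^3 - 3.5*m^2 - 1.87*m - 0.79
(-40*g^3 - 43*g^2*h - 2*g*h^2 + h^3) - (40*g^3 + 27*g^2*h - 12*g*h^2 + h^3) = -80*g^3 - 70*g^2*h + 10*g*h^2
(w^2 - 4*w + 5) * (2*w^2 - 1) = 2*w^4 - 8*w^3 + 9*w^2 + 4*w - 5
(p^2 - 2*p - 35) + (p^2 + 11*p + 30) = 2*p^2 + 9*p - 5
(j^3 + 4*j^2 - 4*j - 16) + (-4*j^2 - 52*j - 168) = j^3 - 56*j - 184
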